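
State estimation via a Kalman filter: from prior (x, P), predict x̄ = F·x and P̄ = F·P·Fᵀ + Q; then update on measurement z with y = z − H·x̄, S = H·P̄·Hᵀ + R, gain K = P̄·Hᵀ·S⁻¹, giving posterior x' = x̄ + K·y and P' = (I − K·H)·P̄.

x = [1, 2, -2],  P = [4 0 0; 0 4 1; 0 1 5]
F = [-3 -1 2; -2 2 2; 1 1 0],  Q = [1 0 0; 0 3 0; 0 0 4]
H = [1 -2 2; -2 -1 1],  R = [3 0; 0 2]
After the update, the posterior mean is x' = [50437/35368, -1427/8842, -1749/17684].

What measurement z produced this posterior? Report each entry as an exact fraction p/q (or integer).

x̄ = F·x = [-9, -2, 3]
P̄ = F·P·Fᵀ + Q = [57 38 -14; 38 63 2; -14 2 12]
S = H·P̄·Hᵀ + R = [136 184; 184 509]
K = P̄·Hᵀ·S⁻¹ = [6621/35368 -1741/4421; -4387/8842 -397/4421; -1969/17684 508/4421]
x' − x̄ = [368749/35368, 16257/8842, -54801/17684] = K·y
y = (KᵀK)⁻¹·Kᵀ·(x' − x̄) = [1, -26]
z = y + H·x̄ = [1, -26] + [1, 23] = [2, -3]

z = [2, -3]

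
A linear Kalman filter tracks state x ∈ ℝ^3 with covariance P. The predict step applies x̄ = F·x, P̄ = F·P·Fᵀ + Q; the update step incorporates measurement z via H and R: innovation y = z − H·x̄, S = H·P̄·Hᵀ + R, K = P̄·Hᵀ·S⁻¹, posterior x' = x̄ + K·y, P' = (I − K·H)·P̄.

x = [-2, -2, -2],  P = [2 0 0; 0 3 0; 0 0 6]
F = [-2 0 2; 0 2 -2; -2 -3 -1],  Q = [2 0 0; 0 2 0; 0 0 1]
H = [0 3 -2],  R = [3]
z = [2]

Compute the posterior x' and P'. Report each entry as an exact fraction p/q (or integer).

x' = [-128/45, 28/5, 112/15]
P' = [15794/585 -664/65 -2956/195; -664/65 706/65 1038/65; -2956/195 1038/65 1574/65]

x̄ = F·x = [0, 0, 12]
P̄ = F·P·Fᵀ + Q = [34 -24 -4; -24 38 -6; -4 -6 42]
y = z − H·x̄ = [26]
S = H·P̄·Hᵀ + R = [585]
K = P̄·Hᵀ·S⁻¹ = [-64/585; 14/65; -34/195]
x' = x̄ + K·y = [-128/45, 28/5, 112/15]
P' = (I − K·H)·P̄ = [15794/585 -664/65 -2956/195; -664/65 706/65 1038/65; -2956/195 1038/65 1574/65]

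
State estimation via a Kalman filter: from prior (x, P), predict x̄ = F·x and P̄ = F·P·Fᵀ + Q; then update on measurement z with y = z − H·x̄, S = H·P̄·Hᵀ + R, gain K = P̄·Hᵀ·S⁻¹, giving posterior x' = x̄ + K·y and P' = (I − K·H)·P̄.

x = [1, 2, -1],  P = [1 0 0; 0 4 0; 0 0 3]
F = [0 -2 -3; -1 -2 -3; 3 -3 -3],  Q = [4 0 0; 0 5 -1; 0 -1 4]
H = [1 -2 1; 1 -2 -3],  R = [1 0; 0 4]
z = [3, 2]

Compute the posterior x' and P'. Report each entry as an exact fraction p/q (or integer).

x̄ = F·x = [-1, -2, 0]
P̄ = F·P·Fᵀ + Q = [47 43 51; 43 49 47; 51 47 76]
y = z − H·x̄ = [0, -1]
S = H·P̄·Hᵀ + R = [62 -71; -71 1017]
K = P̄·Hᵀ·S⁻¹ = [-1428/58013 -11052/58013; -22052/58013 -12720/58013; 14320/58013 -14459/58013]
x' = x̄ + K·y = [-46961/58013, -103306/58013, 14459/58013]
P' = (I − K·H)·P̄ = [621763/58013 316943/58013 10695/58013; 316943/58013 173101/58013 7207/58013; 10695/58013 7207/58013 18039/58013]

x' = [-46961/58013, -103306/58013, 14459/58013]
P' = [621763/58013 316943/58013 10695/58013; 316943/58013 173101/58013 7207/58013; 10695/58013 7207/58013 18039/58013]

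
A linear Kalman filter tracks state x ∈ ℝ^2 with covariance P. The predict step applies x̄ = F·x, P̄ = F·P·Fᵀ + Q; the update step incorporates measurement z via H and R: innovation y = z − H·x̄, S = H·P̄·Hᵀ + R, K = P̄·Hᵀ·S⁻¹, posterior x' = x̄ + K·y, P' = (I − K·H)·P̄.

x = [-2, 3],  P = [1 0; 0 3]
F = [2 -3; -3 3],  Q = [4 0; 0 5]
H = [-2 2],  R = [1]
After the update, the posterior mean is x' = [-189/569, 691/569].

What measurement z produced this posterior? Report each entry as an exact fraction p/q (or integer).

x̄ = F·x = [-13, 15]
P̄ = F·P·Fᵀ + Q = [35 -33; -33 41]
S = H·P̄·Hᵀ + R = [569]
K = P̄·Hᵀ·S⁻¹ = [-136/569; 148/569]
x' − x̄ = [7208/569, -7844/569] = K·y
y = (KᵀK)⁻¹·Kᵀ·(x' − x̄) = [-53]
z = y + H·x̄ = [-53] + [56] = [3]

z = [3]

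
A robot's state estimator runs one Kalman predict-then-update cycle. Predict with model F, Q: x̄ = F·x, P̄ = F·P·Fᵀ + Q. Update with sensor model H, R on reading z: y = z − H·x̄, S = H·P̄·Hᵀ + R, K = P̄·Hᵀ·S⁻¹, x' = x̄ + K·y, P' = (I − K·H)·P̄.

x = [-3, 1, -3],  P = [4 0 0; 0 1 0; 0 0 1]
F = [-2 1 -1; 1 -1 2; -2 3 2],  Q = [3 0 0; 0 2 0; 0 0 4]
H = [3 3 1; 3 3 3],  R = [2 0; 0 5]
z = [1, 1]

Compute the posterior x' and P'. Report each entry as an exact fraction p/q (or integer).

x' = [13712/1477, -13512/1477, 3483/10339]
P' = [1888/211 -1858/211 -100/1477; -1858/211 1938/211 -970/1477; -100/1477 -970/1477 14820/10339]

x̄ = F·x = [10, -10, 3]
P̄ = F·P·Fᵀ + Q = [21 -11 17; -11 11 -7; 17 -7 33]
y = z − H·x̄ = [-2, -8]
S = H·P̄·Hᵀ + R = [185 309; 309 572]
K = P̄·Hᵀ·S⁻¹ = [265/1477 66/1477; 355/1477 -246/1477; -3825/10339 4398/10339]
x' = x̄ + K·y = [13712/1477, -13512/1477, 3483/10339]
P' = (I − K·H)·P̄ = [1888/211 -1858/211 -100/1477; -1858/211 1938/211 -970/1477; -100/1477 -970/1477 14820/10339]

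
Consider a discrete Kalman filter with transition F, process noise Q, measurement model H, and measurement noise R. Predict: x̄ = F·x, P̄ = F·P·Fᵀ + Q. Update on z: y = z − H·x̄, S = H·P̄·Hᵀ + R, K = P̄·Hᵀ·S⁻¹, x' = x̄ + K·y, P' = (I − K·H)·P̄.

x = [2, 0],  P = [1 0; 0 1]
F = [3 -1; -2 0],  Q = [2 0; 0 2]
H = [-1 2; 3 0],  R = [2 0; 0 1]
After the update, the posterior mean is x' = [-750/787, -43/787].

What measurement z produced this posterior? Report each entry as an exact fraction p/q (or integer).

z = [1, -3]

x̄ = F·x = [6, -4]
P̄ = F·P·Fᵀ + Q = [12 -6; -6 6]
S = H·P̄·Hᵀ + R = [62 -72; -72 109]
K = P̄·Hᵀ·S⁻¹ = [-12/787 252/787; 333/787 90/787]
x' − x̄ = [-5472/787, 3105/787] = K·y
y = (KᵀK)⁻¹·Kᵀ·(x' − x̄) = [15, -21]
z = y + H·x̄ = [15, -21] + [-14, 18] = [1, -3]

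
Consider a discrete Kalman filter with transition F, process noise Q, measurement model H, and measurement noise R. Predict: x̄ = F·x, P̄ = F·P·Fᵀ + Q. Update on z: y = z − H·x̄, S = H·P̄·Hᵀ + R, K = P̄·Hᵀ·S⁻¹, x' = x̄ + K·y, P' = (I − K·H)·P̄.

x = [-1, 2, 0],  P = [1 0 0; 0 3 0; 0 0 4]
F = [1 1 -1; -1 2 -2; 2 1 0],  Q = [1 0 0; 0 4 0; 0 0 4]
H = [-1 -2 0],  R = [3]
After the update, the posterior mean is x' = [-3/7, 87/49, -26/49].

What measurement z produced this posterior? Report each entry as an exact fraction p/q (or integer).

x̄ = F·x = [1, 5, 0]
P̄ = F·P·Fᵀ + Q = [9 13 5; 13 33 4; 5 4 11]
S = H·P̄·Hᵀ + R = [196]
K = P̄·Hᵀ·S⁻¹ = [-5/28; -79/196; -13/196]
x' − x̄ = [-10/7, -158/49, -26/49] = K·y
y = (KᵀK)⁻¹·Kᵀ·(x' − x̄) = [8]
z = y + H·x̄ = [8] + [-11] = [-3]

z = [-3]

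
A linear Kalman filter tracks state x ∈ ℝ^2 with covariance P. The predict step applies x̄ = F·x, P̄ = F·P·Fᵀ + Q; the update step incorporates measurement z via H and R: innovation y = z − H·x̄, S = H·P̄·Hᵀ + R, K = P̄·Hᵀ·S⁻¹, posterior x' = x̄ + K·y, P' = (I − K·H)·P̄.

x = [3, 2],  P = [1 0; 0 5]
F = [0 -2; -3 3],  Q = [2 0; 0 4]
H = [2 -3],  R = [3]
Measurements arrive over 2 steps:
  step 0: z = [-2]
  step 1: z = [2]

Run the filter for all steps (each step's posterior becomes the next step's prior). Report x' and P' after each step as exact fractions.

step 0: x̄ = F·x = [-4, -3]
step 0: P̄ = F·P·Fᵀ + Q = [22 -30; -30 58]
step 0: y = z − H·x̄ = [-3]
step 0: S = H·P̄·Hᵀ + R = [973]
step 0: K = P̄·Hᵀ·S⁻¹ = [134/973; -234/973]
step 0: x' = x̄ + K·y = [-4294/973, -2217/973]
step 0: P' = (I − K·H)·P̄ = [3450/973 2166/973; 2166/973 1678/973]
step 1: x̄ = F·x = [4434/973, 6231/973]
step 1: P̄ = F·P·Fᵀ + Q = [8658/973 2928/973; 2928/973 11056/973]
step 1: y = z − H·x̄ = [11771/973]
step 1: S = H·P̄·Hᵀ + R = [101919/973]
step 1: K = P̄·Hᵀ·S⁻¹ = [2844/33973; -9104/33973]
step 1: x' = x̄ + K·y = [189222/33973, 107423/33973]
step 1: P' = (I − K·H)·P̄ = [277362/33973 182064/33973; 182064/33973 130480/33973]

step 0: x' = [-4294/973, -2217/973], P' = [3450/973 2166/973; 2166/973 1678/973]
step 1: x' = [189222/33973, 107423/33973], P' = [277362/33973 182064/33973; 182064/33973 130480/33973]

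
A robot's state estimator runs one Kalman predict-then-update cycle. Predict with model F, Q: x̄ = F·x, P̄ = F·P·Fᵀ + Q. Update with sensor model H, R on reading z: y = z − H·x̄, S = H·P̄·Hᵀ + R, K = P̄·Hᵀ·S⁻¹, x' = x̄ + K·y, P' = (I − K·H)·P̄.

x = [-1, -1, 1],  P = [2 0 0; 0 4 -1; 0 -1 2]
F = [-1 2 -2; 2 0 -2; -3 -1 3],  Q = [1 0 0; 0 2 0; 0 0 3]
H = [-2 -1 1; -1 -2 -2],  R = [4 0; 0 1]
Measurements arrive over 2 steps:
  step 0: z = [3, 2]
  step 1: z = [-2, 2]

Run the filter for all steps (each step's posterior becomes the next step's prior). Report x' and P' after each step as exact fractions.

step 0: x̄ = F·x = [-3, -4, 7]
step 0: P̄ = F·P·Fᵀ + Q = [35 8 -22; 8 18 -26; -22 -26 49]
step 0: y = z − H·x̄ = [-14, 5]
step 0: S = H·P̄·Hᵀ + R = [383 -18; -18 40]
step 0: K = P̄·Hᵀ·S⁻¹ = [-2063/7498 -4481/14996; -564/3749 496/3749; 1082/3749 -3525/7498]
step 0: x' = x̄ + K·y = [-9629/14996, -4620/3749, 4565/7498]
step 0: P' = (I − K·H)·P̄ = [80893/14996 -22936/3749 26769/7498; -22936/3749 29674/3749 -18454/3749; 26769/7498 -18454/3749 12643/3749]
step 1: x̄ = F·x = [-45591/14996, -18759/7498, 74757/14996]
step 1: P̄ = F·P·Fᵀ + Q = [1944617/14996 -69143/7498 -269339/14996; -69143/7498 31887/3749 -55239/7498; -269339/14996 -55239/7498 275617/14996]
step 1: y = z − H·x̄ = [-233449/14996, 58879/14996]
step 1: S = H·P̄·Hᵀ + R = [8986785/14996 2093649/14996; 2093649/14996 1057949/14996]
step 1: K = P̄·Hᵀ·S⁻¹ = [-125950955/341704059 -38506014/113901353; -11820850/341704059 19010312/113901353; 73749503/341704059 -55210184/113901353]
step 1: x' = x̄ + K·y = [468318748/341704059, -446956708/341704059, -94967902/341704059]
step 1: P' = (I − K·H)·P̄ = [1844643274/341704059 -2025022672/341704059 1160460056/341704059; -2025022672/341704059 2540662306/341704059 -1556666438/341704059; 1160460056/341704059 -1556666438/341704059 1059251686/341704059]

step 0: x' = [-9629/14996, -4620/3749, 4565/7498], P' = [80893/14996 -22936/3749 26769/7498; -22936/3749 29674/3749 -18454/3749; 26769/7498 -18454/3749 12643/3749]
step 1: x' = [468318748/341704059, -446956708/341704059, -94967902/341704059], P' = [1844643274/341704059 -2025022672/341704059 1160460056/341704059; -2025022672/341704059 2540662306/341704059 -1556666438/341704059; 1160460056/341704059 -1556666438/341704059 1059251686/341704059]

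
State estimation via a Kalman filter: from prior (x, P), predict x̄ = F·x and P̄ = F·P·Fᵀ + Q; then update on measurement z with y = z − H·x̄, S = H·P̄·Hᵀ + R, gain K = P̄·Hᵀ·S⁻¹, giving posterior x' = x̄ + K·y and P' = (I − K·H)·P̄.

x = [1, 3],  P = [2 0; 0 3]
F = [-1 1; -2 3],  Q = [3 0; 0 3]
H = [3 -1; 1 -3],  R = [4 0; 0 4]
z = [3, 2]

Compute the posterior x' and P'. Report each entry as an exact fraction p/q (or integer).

x̄ = F·x = [2, 7]
P̄ = F·P·Fᵀ + Q = [8 13; 13 38]
y = z − H·x̄ = [4, 21]
S = H·P̄·Hᵀ + R = [36 8; 8 276]
K = P̄·Hᵀ·S⁻¹ = [821/2468 -301/2468; 271/2468 -911/2468]
x' = x̄ + K·y = [1899/2468, -771/2468]
P' = (I − K·H)·P̄ = [691/1234 431/1234; 431/1234 751/1234]

x' = [1899/2468, -771/2468]
P' = [691/1234 431/1234; 431/1234 751/1234]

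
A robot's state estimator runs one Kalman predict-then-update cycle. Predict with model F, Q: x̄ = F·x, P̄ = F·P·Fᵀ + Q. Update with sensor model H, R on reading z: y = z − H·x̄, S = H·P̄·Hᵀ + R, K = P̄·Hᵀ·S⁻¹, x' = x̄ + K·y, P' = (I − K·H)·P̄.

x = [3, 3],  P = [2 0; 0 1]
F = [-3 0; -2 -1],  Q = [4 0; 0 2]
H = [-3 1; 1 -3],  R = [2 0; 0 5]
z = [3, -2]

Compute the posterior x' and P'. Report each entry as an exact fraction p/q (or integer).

x̄ = F·x = [-9, -9]
P̄ = F·P·Fᵀ + Q = [22 12; 12 11]
y = z − H·x̄ = [-15, -20]
S = H·P̄·Hᵀ + R = [139 21; 21 54]
K = P̄·Hᵀ·S⁻¹ = [-874/2355 -812/7065; -101/785 -266/785]
x' = x̄ + K·y = [-1603/1413, -46/157]
P' = (I − K·H)·P̄ = [2474/7065 242/785; 242/785 524/785]

x' = [-1603/1413, -46/157]
P' = [2474/7065 242/785; 242/785 524/785]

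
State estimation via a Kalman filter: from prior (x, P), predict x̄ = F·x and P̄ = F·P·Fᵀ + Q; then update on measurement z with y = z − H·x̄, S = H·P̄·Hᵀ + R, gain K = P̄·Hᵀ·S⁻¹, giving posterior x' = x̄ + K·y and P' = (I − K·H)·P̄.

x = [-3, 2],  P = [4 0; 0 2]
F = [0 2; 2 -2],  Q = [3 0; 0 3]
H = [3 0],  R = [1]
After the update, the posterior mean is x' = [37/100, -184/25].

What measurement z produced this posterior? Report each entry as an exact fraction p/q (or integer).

z = [1]

x̄ = F·x = [4, -10]
P̄ = F·P·Fᵀ + Q = [11 -8; -8 27]
S = H·P̄·Hᵀ + R = [100]
K = P̄·Hᵀ·S⁻¹ = [33/100; -6/25]
x' − x̄ = [-363/100, 66/25] = K·y
y = (KᵀK)⁻¹·Kᵀ·(x' − x̄) = [-11]
z = y + H·x̄ = [-11] + [12] = [1]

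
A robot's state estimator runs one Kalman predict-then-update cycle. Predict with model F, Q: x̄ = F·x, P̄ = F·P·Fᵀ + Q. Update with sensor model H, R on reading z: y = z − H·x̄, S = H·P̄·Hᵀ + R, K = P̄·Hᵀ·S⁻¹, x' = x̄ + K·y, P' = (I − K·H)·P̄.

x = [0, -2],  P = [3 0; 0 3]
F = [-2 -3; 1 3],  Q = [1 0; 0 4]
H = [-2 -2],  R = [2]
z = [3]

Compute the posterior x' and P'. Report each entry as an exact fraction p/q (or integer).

x' = [81/17, -105/17]
P' = [582/17 -575/17; -575/17 576/17]

x̄ = F·x = [6, -6]
P̄ = F·P·Fᵀ + Q = [40 -33; -33 34]
y = z − H·x̄ = [3]
S = H·P̄·Hᵀ + R = [34]
K = P̄·Hᵀ·S⁻¹ = [-7/17; -1/17]
x' = x̄ + K·y = [81/17, -105/17]
P' = (I − K·H)·P̄ = [582/17 -575/17; -575/17 576/17]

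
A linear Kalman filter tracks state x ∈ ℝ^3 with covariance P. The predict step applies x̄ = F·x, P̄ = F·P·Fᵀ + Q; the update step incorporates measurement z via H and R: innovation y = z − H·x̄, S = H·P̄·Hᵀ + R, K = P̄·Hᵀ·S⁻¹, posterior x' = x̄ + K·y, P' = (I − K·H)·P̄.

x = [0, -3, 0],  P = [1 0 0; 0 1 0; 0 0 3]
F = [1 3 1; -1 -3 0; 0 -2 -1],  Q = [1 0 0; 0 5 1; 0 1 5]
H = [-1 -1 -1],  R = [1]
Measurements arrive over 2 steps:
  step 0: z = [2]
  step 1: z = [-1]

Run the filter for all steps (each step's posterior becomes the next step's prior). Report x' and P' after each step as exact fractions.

step 0: x̄ = F·x = [-9, 9, 6]
step 0: P̄ = F·P·Fᵀ + Q = [14 -10 -9; -10 15 7; -9 7 12]
step 0: y = z − H·x̄ = [8]
step 0: S = H·P̄·Hᵀ + R = [18]
step 0: K = P̄·Hᵀ·S⁻¹ = [5/18; -2/3; -5/9]
step 0: x' = x̄ + K·y = [-61/9, 11/3, 14/9]
step 0: P' = (I − K·H)·P̄ = [227/18 -20/3 -56/9; -20/3 7 1/3; -56/9 1/3 58/9]
step 1: x̄ = F·x = [52/9, -38/9, -80/9]
step 1: P̄ = F·P·Fᵀ + Q = [587/18 -547/18 -275/9; -547/18 731/18 220/9; -275/9 220/9 367/9]
step 1: y = z − H·x̄ = [-25/3]
step 1: S = H·P̄·Hᵀ + R = [42]
step 1: K = P̄·Hᵀ·S⁻¹ = [85/126; -52/63; -52/63]
step 1: x' = x̄ + K·y = [59/378, 502/189, -380/189]
step 1: P' = (I − K·H)·P̄ = [2551/189 -2647/378 -1355/189; -2647/378 4535/378 -788/189; -1355/189 -788/189 2299/189]

step 0: x' = [-61/9, 11/3, 14/9], P' = [227/18 -20/3 -56/9; -20/3 7 1/3; -56/9 1/3 58/9]
step 1: x' = [59/378, 502/189, -380/189], P' = [2551/189 -2647/378 -1355/189; -2647/378 4535/378 -788/189; -1355/189 -788/189 2299/189]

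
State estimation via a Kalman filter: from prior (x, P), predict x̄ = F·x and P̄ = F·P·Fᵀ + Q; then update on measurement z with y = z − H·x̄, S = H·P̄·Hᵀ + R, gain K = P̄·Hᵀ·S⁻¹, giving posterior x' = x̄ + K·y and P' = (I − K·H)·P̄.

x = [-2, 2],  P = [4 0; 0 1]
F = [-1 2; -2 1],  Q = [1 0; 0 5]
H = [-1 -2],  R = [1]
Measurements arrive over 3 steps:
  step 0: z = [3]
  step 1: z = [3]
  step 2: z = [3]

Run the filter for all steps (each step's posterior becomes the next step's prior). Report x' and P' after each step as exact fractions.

step 0: x' = [73/46, -51/23], P' = [401/138 -31/23; -31/23 20/23]
step 1: x' = [-56232/22421, -924/3203], P' = [50423/22421 -3194/3203; -3194/3203 2189/3203]
step 2: x' = [-4628892/2893325, -1864266/2893325], P' = [6358656/2893325 -2824262/2893325; -2824262/2893325 1952324/2893325]

step 0: x̄ = F·x = [6, 6]
step 0: P̄ = F·P·Fᵀ + Q = [9 10; 10 22]
step 0: y = z − H·x̄ = [21]
step 0: S = H·P̄·Hᵀ + R = [138]
step 0: K = P̄·Hᵀ·S⁻¹ = [-29/138; -9/23]
step 0: x' = x̄ + K·y = [73/46, -51/23]
step 0: P' = (I − K·H)·P̄ = [401/138 -31/23; -31/23 20/23]
step 1: x̄ = F·x = [-277/46, -124/23]
step 1: P̄ = F·P·Fᵀ + Q = [1763/138 986/69; 986/69 1579/69]
step 1: y = z − H·x̄ = [-635/46]
step 1: S = H·P̄·Hᵀ + R = [22421/138]
step 1: K = P̄·Hᵀ·S⁻¹ = [-5707/22421; -1184/3203]
step 1: x' = x̄ + K·y = [-56232/22421, -924/3203]
step 1: P' = (I − K·H)·P̄ = [50423/22421 -3194/3203; -3194/3203 2189/3203]
step 2: x̄ = F·x = [43296/22421, 105996/22421]
step 2: P̄ = F·P·Fᵀ + Q = [223568/22421 243282/22421; 243282/22421 418552/22421]
step 2: y = z − H·x̄ = [322551/22421]
step 2: S = H·P̄·Hᵀ + R = [2893325/22421]
step 2: K = P̄·Hᵀ·S⁻¹ = [-710132/2893325; -1080386/2893325]
step 2: x' = x̄ + K·y = [-4628892/2893325, -1864266/2893325]
step 2: P' = (I − K·H)·P̄ = [6358656/2893325 -2824262/2893325; -2824262/2893325 1952324/2893325]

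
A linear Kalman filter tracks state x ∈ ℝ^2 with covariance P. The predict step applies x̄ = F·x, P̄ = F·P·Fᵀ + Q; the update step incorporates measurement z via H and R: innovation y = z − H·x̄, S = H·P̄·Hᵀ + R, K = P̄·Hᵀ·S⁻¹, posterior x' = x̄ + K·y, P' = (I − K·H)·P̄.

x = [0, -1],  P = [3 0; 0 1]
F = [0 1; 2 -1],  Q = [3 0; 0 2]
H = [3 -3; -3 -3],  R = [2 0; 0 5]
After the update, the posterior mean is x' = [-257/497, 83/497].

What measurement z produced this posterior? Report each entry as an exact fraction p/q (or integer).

x̄ = F·x = [-1, 1]
P̄ = F·P·Fᵀ + Q = [4 -1; -1 15]
S = H·P̄·Hᵀ + R = [191 99; 99 158]
K = P̄·Hᵀ·S⁻¹ = [3261/20377 -3204/20377; -3426/20377 -3270/20377]
x' − x̄ = [240/497, -414/497] = K·y
y = (KᵀK)⁻¹·Kᵀ·(x' − x̄) = [4, 1]
z = y + H·x̄ = [4, 1] + [-6, 0] = [-2, 1]

z = [-2, 1]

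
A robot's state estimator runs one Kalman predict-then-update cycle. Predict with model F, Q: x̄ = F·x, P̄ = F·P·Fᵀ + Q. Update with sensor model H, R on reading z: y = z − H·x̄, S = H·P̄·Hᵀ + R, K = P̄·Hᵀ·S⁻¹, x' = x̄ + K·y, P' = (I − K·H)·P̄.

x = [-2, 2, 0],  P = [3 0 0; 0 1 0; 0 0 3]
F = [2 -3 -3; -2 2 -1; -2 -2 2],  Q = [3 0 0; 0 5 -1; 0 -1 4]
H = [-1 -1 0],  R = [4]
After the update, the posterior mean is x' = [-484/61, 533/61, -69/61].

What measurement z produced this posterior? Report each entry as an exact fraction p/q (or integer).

x̄ = F·x = [-10, 8, 0]
P̄ = F·P·Fᵀ + Q = [51 -9 -24; -9 24 1; -24 1 32]
S = H·P̄·Hᵀ + R = [61]
K = P̄·Hᵀ·S⁻¹ = [-42/61; -15/61; 23/61]
x' − x̄ = [126/61, 45/61, -69/61] = K·y
y = (KᵀK)⁻¹·Kᵀ·(x' − x̄) = [-3]
z = y + H·x̄ = [-3] + [2] = [-1]

z = [-1]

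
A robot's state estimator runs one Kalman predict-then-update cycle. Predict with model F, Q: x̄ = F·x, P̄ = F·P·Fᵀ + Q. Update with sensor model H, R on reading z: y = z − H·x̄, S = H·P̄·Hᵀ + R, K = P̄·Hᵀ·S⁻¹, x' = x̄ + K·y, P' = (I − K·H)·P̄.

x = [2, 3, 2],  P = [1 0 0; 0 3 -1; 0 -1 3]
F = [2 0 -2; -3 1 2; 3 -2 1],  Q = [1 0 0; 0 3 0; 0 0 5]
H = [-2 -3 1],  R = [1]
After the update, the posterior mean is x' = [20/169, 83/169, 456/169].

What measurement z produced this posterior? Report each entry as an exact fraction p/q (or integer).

z = [1]

x̄ = F·x = [0, 1, 2]
P̄ = F·P·Fᵀ + Q = [17 -16 -4; -16 23 -6; -4 -6 33]
S = H·P̄·Hᵀ + R = [169]
K = P̄·Hᵀ·S⁻¹ = [10/169; -43/169; 59/169]
x' − x̄ = [20/169, -86/169, 118/169] = K·y
y = (KᵀK)⁻¹·Kᵀ·(x' − x̄) = [2]
z = y + H·x̄ = [2] + [-1] = [1]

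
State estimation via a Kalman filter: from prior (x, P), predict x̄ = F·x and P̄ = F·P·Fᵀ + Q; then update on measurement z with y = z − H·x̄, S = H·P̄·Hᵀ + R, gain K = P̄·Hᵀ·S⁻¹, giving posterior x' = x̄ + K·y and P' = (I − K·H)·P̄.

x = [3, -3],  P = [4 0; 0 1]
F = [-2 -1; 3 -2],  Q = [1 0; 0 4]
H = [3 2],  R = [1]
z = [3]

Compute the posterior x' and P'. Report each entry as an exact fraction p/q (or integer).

x' = [-27/5, 243/25]
P' = [50/3 -374/15; -374/15 2816/75]

x̄ = F·x = [-3, 15]
P̄ = F·P·Fᵀ + Q = [18 -22; -22 44]
y = z − H·x̄ = [-18]
S = H·P̄·Hᵀ + R = [75]
K = P̄·Hᵀ·S⁻¹ = [2/15; 22/75]
x' = x̄ + K·y = [-27/5, 243/25]
P' = (I − K·H)·P̄ = [50/3 -374/15; -374/15 2816/75]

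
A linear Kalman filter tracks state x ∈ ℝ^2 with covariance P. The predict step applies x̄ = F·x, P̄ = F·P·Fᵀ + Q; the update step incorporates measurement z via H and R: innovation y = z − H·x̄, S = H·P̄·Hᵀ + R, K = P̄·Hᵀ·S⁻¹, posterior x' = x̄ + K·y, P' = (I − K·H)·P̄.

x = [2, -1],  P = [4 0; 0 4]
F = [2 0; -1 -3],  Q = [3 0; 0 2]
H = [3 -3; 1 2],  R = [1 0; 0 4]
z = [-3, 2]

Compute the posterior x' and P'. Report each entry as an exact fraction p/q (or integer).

x' = [2608/20795, 69281/62385]
P' = [9812/20795 8308/20795; 8308/20795 27326/62385]

x̄ = F·x = [4, 1]
P̄ = F·P·Fᵀ + Q = [19 -8; -8 42]
y = z − H·x̄ = [-12, -4]
S = H·P̄·Hᵀ + R = [694 -219; -219 159]
K = P̄·Hᵀ·S⁻¹ = [4512/20795 6607/20795; -2402/20795 19894/62385]
x' = x̄ + K·y = [2608/20795, 69281/62385]
P' = (I − K·H)·P̄ = [9812/20795 8308/20795; 8308/20795 27326/62385]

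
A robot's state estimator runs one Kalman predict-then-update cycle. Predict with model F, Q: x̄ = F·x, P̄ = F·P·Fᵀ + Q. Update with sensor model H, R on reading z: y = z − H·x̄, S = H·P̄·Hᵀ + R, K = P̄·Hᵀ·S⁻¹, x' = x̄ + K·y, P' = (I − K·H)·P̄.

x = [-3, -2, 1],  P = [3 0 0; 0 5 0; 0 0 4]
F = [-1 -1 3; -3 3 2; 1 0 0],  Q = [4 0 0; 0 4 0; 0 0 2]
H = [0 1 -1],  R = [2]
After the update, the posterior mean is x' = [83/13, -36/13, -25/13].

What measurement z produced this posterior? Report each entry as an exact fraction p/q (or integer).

z = [-1]

x̄ = F·x = [8, 5, -3]
P̄ = F·P·Fᵀ + Q = [48 18 -3; 18 92 -9; -3 -9 5]
S = H·P̄·Hᵀ + R = [117]
K = P̄·Hᵀ·S⁻¹ = [7/39; 101/117; -14/117]
x' − x̄ = [-21/13, -101/13, 14/13] = K·y
y = (KᵀK)⁻¹·Kᵀ·(x' − x̄) = [-9]
z = y + H·x̄ = [-9] + [8] = [-1]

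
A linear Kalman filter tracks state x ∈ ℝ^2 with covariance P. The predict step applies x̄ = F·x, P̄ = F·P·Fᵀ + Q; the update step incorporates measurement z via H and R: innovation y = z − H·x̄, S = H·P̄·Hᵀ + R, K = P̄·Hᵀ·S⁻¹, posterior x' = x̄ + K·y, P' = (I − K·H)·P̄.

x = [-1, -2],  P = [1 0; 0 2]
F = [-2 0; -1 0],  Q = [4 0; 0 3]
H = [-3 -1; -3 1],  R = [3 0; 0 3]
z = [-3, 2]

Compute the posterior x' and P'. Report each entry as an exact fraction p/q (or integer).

x̄ = F·x = [2, 1]
P̄ = F·P·Fᵀ + Q = [8 2; 2 4]
y = z − H·x̄ = [4, 7]
S = H·P̄·Hᵀ + R = [91 68; 68 67]
K = P̄·Hᵀ·S⁻¹ = [-82/491 -78/491; -178/491 166/491]
x' = x̄ + K·y = [108/491, 941/491]
P' = (I − K·H)·P̄ = [80/491 6/491; 6/491 516/491]

x' = [108/491, 941/491]
P' = [80/491 6/491; 6/491 516/491]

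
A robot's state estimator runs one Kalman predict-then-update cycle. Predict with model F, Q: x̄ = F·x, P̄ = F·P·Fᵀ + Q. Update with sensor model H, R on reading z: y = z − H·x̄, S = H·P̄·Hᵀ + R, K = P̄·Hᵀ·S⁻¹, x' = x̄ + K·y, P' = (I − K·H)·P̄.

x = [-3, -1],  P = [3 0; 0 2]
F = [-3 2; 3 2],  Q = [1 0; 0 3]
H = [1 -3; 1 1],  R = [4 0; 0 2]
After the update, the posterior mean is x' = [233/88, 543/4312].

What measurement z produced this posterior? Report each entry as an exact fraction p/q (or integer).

x̄ = F·x = [7, -11]
P̄ = F·P·Fᵀ + Q = [36 -19; -19 38]
S = H·P̄·Hᵀ + R = [496 -40; -40 38]
K = P̄·Hᵀ·S⁻¹ = [43/176 31/44; -2147/8624 513/2156]
x' − x̄ = [-383/88, 47975/4312] = K·y
y = (KᵀK)⁻¹·Kᵀ·(x' − x̄) = [-38, 7]
z = y + H·x̄ = [-38, 7] + [40, -4] = [2, 3]

z = [2, 3]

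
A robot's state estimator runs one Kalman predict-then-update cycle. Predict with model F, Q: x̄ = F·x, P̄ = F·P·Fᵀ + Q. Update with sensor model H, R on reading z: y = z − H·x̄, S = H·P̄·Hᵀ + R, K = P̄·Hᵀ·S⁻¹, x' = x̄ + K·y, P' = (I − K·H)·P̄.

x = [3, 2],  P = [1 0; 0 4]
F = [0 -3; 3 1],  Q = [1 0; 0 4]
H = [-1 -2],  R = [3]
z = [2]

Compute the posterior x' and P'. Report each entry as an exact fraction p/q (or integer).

x' = [-99/10, 22/5]
P' = [2051/60 -503/30; -503/30 134/15]

x̄ = F·x = [-6, 11]
P̄ = F·P·Fᵀ + Q = [37 -12; -12 17]
y = z − H·x̄ = [18]
S = H·P̄·Hᵀ + R = [60]
K = P̄·Hᵀ·S⁻¹ = [-13/60; -11/30]
x' = x̄ + K·y = [-99/10, 22/5]
P' = (I − K·H)·P̄ = [2051/60 -503/30; -503/30 134/15]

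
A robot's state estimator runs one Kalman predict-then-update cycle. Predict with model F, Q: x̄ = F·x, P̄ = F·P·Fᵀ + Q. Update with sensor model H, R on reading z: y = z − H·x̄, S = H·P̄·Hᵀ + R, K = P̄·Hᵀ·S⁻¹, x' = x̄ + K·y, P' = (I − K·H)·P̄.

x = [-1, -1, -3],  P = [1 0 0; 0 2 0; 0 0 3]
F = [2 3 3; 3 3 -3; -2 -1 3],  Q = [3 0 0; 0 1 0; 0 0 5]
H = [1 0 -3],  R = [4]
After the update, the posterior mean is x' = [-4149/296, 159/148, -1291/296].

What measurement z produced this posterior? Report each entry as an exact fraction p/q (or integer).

x̄ = F·x = [-14, 3, -6]
P̄ = F·P·Fᵀ + Q = [52 -3 17; -3 55 -39; 17 -39 38]
S = H·P̄·Hᵀ + R = [296]
K = P̄·Hᵀ·S⁻¹ = [1/296; 57/148; -97/296]
x' − x̄ = [-5/296, -285/148, 485/296] = K·y
y = (KᵀK)⁻¹·Kᵀ·(x' − x̄) = [-5]
z = y + H·x̄ = [-5] + [4] = [-1]

z = [-1]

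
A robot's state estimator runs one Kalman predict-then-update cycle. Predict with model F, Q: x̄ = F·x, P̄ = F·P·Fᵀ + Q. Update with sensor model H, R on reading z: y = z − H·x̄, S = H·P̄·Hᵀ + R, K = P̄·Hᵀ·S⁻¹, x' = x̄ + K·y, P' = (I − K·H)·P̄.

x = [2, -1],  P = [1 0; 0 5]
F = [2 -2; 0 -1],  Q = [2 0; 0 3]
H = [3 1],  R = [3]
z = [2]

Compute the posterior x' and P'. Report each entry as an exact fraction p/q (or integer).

x̄ = F·x = [6, 1]
P̄ = F·P·Fᵀ + Q = [26 10; 10 8]
y = z − H·x̄ = [-17]
S = H·P̄·Hᵀ + R = [305]
K = P̄·Hᵀ·S⁻¹ = [88/305; 38/305]
x' = x̄ + K·y = [334/305, -341/305]
P' = (I − K·H)·P̄ = [186/305 -294/305; -294/305 996/305]

x' = [334/305, -341/305]
P' = [186/305 -294/305; -294/305 996/305]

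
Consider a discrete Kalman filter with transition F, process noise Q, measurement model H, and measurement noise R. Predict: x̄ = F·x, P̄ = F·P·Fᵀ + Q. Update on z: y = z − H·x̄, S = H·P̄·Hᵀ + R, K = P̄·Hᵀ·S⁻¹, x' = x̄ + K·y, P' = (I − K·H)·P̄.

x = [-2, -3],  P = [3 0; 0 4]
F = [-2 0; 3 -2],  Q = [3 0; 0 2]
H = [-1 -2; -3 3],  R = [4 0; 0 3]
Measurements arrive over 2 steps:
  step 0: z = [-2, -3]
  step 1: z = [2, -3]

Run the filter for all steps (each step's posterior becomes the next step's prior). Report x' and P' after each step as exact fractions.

step 0: x' = [8303/5378, 5283/10756], P' = [1419/2689 1719/5378; 1719/5378 4743/10756]
step 1: x' = [7600/72931, -481541/656379], P' = [34452/72931 19508/72931; 19508/72931 761438/1969137]

step 0: x̄ = F·x = [4, 0]
step 0: P̄ = F·P·Fᵀ + Q = [15 -18; -18 45]
step 0: y = z − H·x̄ = [2, 9]
step 0: S = H·P̄·Hᵀ + R = [127 -279; -279 867]
step 0: K = P̄·Hᵀ·S⁻¹ = [-1569/5378 -1119/5378; -3231/10756 1305/10756]
step 0: x' = x̄ + K·y = [8303/5378, 5283/10756]
step 0: P' = (I − K·H)·P̄ = [1419/2689 1719/5378; 1719/5378 4743/10756]
step 1: x̄ = F·x = [-8303/2689, 9813/2689]
step 1: P̄ = F·P·Fᵀ + Q = [13743/2689 -5076/2689; -5076/2689 12578/2689]
step 1: y = z − H·x̄ = [16701/2689, -62415/2689]
step 1: S = H·P̄·Hᵀ + R = [54507/2689 -49467/2689; -49467/2689 336324/2689]
step 1: K = P̄·Hᵀ·S⁻¹ = [-18367/72931 -14944/72931; -512398/1969137 234722/1969137]
step 1: x' = x̄ + K·y = [7600/72931, -481541/656379]
step 1: P' = (I − K·H)·P̄ = [34452/72931 19508/72931; 19508/72931 761438/1969137]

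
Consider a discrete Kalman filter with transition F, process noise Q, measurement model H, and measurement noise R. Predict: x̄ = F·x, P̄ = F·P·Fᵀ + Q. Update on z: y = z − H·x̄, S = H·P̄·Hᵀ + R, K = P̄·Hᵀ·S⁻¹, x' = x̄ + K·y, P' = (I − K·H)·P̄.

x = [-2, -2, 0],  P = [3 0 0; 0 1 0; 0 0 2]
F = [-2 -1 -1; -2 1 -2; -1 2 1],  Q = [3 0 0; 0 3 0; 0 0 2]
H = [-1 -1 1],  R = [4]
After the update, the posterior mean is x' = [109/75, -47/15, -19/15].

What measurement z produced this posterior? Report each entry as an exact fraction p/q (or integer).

x̄ = F·x = [6, 2, -2]
P̄ = F·P·Fᵀ + Q = [18 15 2; 15 24 4; 2 4 11]
S = H·P̄·Hᵀ + R = [75]
K = P̄·Hᵀ·S⁻¹ = [-31/75; -7/15; 1/15]
x' − x̄ = [-341/75, -77/15, 11/15] = K·y
y = (KᵀK)⁻¹·Kᵀ·(x' − x̄) = [11]
z = y + H·x̄ = [11] + [-10] = [1]

z = [1]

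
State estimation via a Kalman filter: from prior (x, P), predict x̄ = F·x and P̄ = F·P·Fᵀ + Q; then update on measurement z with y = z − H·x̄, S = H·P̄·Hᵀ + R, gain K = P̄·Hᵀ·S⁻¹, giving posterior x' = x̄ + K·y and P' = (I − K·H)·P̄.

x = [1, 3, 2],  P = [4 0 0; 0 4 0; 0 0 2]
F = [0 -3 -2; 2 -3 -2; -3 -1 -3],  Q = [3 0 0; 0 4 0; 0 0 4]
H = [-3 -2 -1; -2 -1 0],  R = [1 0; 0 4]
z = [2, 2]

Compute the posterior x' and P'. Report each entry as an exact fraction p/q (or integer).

x̄ = F·x = [-13, -11, -12]
P̄ = F·P·Fᵀ + Q = [47 44 24; 44 64 0; 24 0 62]
y = z − H·x̄ = [-71, -35]
S = H·P̄·Hᵀ + R = [1414 766; 766 432]
K = P̄·Hᵀ·S⁻¹ = [-897/6023 -667/12046; 1028/6023 -3942/6023; -5280/6023 8693/6023]
x' = x̄ + K·y = [-5879/12046, -1271/6023, -1651/6023]
P' = (I − K·H)·P̄ = [10117/6023 -18900/6023 8346/6023; -18900/6023 53568/6023 -51464/6023; 8346/6023 -51464/6023 83170/6023]

x' = [-5879/12046, -1271/6023, -1651/6023]
P' = [10117/6023 -18900/6023 8346/6023; -18900/6023 53568/6023 -51464/6023; 8346/6023 -51464/6023 83170/6023]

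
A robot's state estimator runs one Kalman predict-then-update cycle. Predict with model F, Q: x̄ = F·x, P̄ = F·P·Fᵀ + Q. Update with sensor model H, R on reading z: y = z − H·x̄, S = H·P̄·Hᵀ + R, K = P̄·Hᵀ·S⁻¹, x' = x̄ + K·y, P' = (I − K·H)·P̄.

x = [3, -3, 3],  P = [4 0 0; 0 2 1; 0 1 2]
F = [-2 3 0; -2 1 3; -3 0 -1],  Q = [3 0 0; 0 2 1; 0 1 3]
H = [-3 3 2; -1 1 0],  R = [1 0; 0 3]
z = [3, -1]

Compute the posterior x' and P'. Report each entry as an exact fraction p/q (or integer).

x' = [-8871/1333, -6322/1333, -1894/1333]
P' = [36601/1333 33577/1333 4675/1333; 33577/1333 33652/1333 52/1333; 4675/1333 52/1333 21683/3999]

x̄ = F·x = [-15, 0, -12]
P̄ = F·P·Fᵀ + Q = [37 31 21; 31 44 18; 21 18 41]
y = z − H·x̄ = [-18, -16]
S = H·P̄·Hᵀ + R = [300 51; 51 22]
K = P̄·Hᵀ·S⁻¹ = [278/1333 -1008/1333; 329/1333 25/1333; 1759/3999 -1541/1333]
x' = x̄ + K·y = [-8871/1333, -6322/1333, -1894/1333]
P' = (I − K·H)·P̄ = [36601/1333 33577/1333 4675/1333; 33577/1333 33652/1333 52/1333; 4675/1333 52/1333 21683/3999]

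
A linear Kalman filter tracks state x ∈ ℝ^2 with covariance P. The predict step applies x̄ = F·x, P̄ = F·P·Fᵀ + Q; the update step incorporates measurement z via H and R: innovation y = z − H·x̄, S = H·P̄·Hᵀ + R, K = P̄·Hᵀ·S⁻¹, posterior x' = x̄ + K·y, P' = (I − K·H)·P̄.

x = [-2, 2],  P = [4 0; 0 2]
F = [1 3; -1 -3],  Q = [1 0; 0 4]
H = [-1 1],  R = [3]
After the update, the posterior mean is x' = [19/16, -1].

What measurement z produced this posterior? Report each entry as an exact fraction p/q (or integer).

z = [-2]

x̄ = F·x = [4, -4]
P̄ = F·P·Fᵀ + Q = [23 -22; -22 26]
S = H·P̄·Hᵀ + R = [96]
K = P̄·Hᵀ·S⁻¹ = [-15/32; 1/2]
x' − x̄ = [-45/16, 3] = K·y
y = (KᵀK)⁻¹·Kᵀ·(x' − x̄) = [6]
z = y + H·x̄ = [6] + [-8] = [-2]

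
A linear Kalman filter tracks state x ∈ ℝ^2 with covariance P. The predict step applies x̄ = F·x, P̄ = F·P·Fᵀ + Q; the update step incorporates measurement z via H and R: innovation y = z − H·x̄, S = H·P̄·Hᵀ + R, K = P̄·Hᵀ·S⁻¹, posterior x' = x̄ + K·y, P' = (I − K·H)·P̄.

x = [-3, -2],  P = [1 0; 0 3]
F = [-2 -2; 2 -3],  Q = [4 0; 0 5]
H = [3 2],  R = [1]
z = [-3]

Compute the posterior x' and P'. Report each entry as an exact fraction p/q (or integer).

x̄ = F·x = [10, 0]
P̄ = F·P·Fᵀ + Q = [20 14; 14 36]
y = z − H·x̄ = [-33]
S = H·P̄·Hᵀ + R = [493]
K = P̄·Hᵀ·S⁻¹ = [88/493; 114/493]
x' = x̄ + K·y = [2026/493, -3762/493]
P' = (I − K·H)·P̄ = [2116/493 -3130/493; -3130/493 4752/493]

x' = [2026/493, -3762/493]
P' = [2116/493 -3130/493; -3130/493 4752/493]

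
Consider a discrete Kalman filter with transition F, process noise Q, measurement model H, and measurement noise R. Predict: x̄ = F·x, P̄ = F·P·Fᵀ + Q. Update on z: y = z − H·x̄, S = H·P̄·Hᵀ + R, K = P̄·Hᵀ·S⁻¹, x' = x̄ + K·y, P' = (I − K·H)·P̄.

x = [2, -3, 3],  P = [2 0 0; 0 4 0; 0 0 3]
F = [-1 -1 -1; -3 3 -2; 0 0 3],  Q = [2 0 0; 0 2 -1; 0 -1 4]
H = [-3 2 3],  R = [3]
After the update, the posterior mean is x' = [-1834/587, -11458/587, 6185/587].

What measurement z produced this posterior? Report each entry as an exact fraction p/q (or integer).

x̄ = F·x = [-2, -21, 9]
P̄ = F·P·Fᵀ + Q = [11 0 -9; 0 68 -19; -9 -19 31]
S = H·P̄·Hᵀ + R = [587]
K = P̄·Hᵀ·S⁻¹ = [-60/587; 79/587; 82/587]
x' − x̄ = [-660/587, 869/587, 902/587] = K·y
y = (KᵀK)⁻¹·Kᵀ·(x' − x̄) = [11]
z = y + H·x̄ = [11] + [-9] = [2]

z = [2]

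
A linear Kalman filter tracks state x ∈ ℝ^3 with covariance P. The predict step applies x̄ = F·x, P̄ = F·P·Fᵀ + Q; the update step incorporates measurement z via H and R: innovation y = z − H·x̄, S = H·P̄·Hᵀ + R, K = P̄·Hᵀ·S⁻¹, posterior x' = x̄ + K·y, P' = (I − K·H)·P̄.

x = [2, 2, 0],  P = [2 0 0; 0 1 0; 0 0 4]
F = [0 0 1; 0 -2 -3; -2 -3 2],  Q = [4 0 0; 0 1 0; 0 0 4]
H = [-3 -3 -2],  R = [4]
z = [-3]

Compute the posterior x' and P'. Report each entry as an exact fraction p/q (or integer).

x̄ = F·x = [0, -4, -10]
P̄ = F·P·Fᵀ + Q = [8 -12 8; -12 41 -18; 8 -18 37]
y = z − H·x̄ = [-35]
S = H·P̄·Hᵀ + R = [257]
K = P̄·Hᵀ·S⁻¹ = [-4/257; -51/257; -44/257]
x' = x̄ + K·y = [140/257, 757/257, -1030/257]
P' = (I − K·H)·P̄ = [2040/257 -3288/257 1880/257; -3288/257 7936/257 -6870/257; 1880/257 -6870/257 7573/257]

x' = [140/257, 757/257, -1030/257]
P' = [2040/257 -3288/257 1880/257; -3288/257 7936/257 -6870/257; 1880/257 -6870/257 7573/257]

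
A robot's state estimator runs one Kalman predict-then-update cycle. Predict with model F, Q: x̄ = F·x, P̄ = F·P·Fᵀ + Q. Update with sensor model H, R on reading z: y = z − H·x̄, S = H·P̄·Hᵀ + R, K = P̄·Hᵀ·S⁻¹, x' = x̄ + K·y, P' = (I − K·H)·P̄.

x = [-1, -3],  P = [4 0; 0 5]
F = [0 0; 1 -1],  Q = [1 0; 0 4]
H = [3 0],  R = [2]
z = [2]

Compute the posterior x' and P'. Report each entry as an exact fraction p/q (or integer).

x' = [6/11, 2]
P' = [2/11 0; 0 13]

x̄ = F·x = [0, 2]
P̄ = F·P·Fᵀ + Q = [1 0; 0 13]
y = z − H·x̄ = [2]
S = H·P̄·Hᵀ + R = [11]
K = P̄·Hᵀ·S⁻¹ = [3/11; 0]
x' = x̄ + K·y = [6/11, 2]
P' = (I − K·H)·P̄ = [2/11 0; 0 13]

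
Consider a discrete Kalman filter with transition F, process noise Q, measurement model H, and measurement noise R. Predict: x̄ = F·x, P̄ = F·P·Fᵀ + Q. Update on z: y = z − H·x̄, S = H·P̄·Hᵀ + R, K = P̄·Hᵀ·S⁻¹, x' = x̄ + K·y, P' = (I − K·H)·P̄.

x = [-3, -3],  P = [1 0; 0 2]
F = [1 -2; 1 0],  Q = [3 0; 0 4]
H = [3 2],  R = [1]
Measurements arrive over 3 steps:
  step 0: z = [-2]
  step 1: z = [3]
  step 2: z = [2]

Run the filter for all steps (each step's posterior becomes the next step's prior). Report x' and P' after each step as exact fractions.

step 0: x' = [233/141, -488/141], P' = [248/141 -353/141; -353/141 536/141]
step 1: x' = [7369/5288, -1469/2644], P' = [75779/52880 -53187/26440; -53187/26440 40451/13220]
step 2: x' = [3806392/16428579, 10938476/16428579], P' = [23416783/16428579 -32875951/16428579; -32875951/16428579 50034016/16428579]

step 0: x̄ = F·x = [3, -3]
step 0: P̄ = F·P·Fᵀ + Q = [12 1; 1 5]
step 0: y = z − H·x̄ = [-5]
step 0: S = H·P̄·Hᵀ + R = [141]
step 0: K = P̄·Hᵀ·S⁻¹ = [38/141; 13/141]
step 0: x' = x̄ + K·y = [233/141, -488/141]
step 0: P' = (I − K·H)·P̄ = [248/141 -353/141; -353/141 536/141]
step 1: x̄ = F·x = [403/47, 233/141]
step 1: P̄ = F·P·Fᵀ + Q = [1409/47 318/47; 318/47 812/141]
step 1: y = z − H·x̄ = [-3670/141]
step 1: S = H·P̄·Hᵀ + R = [52880/141]
step 1: K = P̄·Hᵀ·S⁻¹ = [14589/52880; 2243/26440]
step 1: x' = x̄ + K·y = [7369/5288, -1469/2644]
step 1: P' = (I − K·H)·P̄ = [75779/52880 -53187/26440; -53187/26440 40451/13220]
step 2: x̄ = F·x = [13245/5288, 7369/5288]
step 2: P̄ = F·P·Fᵀ + Q = [1307131/52880 288527/52880; 288527/52880 287299/52880]
step 2: y = z − H·x̄ = [-43897/5288]
step 2: S = H·P̄·Hᵀ + R = [16428579/52880]
step 2: K = P̄·Hᵀ·S⁻¹ = [4498447/16428579; 1440179/16428579]
step 2: x' = x̄ + K·y = [3806392/16428579, 10938476/16428579]
step 2: P' = (I − K·H)·P̄ = [23416783/16428579 -32875951/16428579; -32875951/16428579 50034016/16428579]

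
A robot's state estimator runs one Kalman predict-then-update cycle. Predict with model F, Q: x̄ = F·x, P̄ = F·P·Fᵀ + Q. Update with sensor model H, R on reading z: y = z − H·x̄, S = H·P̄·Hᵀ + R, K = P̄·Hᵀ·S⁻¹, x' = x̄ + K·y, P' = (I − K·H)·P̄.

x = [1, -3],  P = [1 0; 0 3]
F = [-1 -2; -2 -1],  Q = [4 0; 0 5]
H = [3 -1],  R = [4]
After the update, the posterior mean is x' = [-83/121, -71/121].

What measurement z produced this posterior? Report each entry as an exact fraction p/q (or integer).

z = [-2]

x̄ = F·x = [5, 1]
P̄ = F·P·Fᵀ + Q = [17 8; 8 12]
S = H·P̄·Hᵀ + R = [121]
K = P̄·Hᵀ·S⁻¹ = [43/121; 12/121]
x' − x̄ = [-688/121, -192/121] = K·y
y = (KᵀK)⁻¹·Kᵀ·(x' − x̄) = [-16]
z = y + H·x̄ = [-16] + [14] = [-2]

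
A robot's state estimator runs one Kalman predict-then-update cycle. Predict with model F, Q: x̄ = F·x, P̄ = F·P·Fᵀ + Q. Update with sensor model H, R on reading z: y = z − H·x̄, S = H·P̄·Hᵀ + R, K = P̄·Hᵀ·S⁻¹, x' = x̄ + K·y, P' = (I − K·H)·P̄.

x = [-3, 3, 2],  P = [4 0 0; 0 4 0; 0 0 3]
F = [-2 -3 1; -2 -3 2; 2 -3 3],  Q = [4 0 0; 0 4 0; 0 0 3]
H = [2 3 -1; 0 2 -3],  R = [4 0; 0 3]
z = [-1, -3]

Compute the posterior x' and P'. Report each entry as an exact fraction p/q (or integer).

x' = [-866585/629866, 360456/314933, 536278/314933]
P' = [2038111/629866 -746643/314933 -477748/314933; -746643/314933 780774/314933 547824/314933; -477748/314933 547824/314933 487756/314933]

x̄ = F·x = [-1, 1, -9]
P̄ = F·P·Fᵀ + Q = [59 58 29; 58 68 38; 29 38 82]
y = z − H·x̄ = [-11, -32]
S = H·P̄·Hᵀ + R = [1286 294; 294 557]
K = P̄·Hᵀ·S⁻¹ = [137965/629866 -20014/314933; 75303/314933 -27308/314933; 50055/314933 -122540/314933]
x' = x̄ + K·y = [-866585/629866, 360456/314933, 536278/314933]
P' = (I − K·H)·P̄ = [2038111/629866 -746643/314933 -477748/314933; -746643/314933 780774/314933 547824/314933; -477748/314933 547824/314933 487756/314933]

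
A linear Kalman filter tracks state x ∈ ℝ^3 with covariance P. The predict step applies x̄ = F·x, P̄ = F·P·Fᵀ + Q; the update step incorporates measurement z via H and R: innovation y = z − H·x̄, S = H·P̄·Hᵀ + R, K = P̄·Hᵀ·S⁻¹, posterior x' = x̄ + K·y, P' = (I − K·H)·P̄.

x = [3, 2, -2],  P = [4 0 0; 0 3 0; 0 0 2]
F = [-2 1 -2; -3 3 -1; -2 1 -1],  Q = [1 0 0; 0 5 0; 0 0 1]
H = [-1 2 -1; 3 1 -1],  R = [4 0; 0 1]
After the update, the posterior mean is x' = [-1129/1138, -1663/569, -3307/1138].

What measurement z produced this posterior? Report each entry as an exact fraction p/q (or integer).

z = [-2, -3]

x̄ = F·x = [0, -1, -2]
P̄ = F·P·Fᵀ + Q = [28 37 23; 37 70 35; 23 35 22]
S = H·P̄·Hᵀ + R = [92 112; 112 359]
K = P̄·Hᵀ·S⁻¹ = [-2719/20484 1610/5121; 2015/5121 1454/5121; -209/20484 1186/5121]
x' − x̄ = [-1129/1138, -1094/569, -1031/1138] = K·y
y = (KᵀK)⁻¹·Kᵀ·(x' − x̄) = [-2, -4]
z = y + H·x̄ = [-2, -4] + [0, 1] = [-2, -3]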